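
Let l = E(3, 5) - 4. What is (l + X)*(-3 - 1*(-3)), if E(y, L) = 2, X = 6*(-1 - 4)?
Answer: 0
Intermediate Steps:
X = -30 (X = 6*(-5) = -30)
l = -2 (l = 2 - 4 = -2)
(l + X)*(-3 - 1*(-3)) = (-2 - 30)*(-3 - 1*(-3)) = -32*(-3 + 3) = -32*0 = 0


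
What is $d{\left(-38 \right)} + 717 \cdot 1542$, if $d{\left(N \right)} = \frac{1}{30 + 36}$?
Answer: $\frac{72970525}{66} \approx 1.1056 \cdot 10^{6}$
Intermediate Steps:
$d{\left(N \right)} = \frac{1}{66}$
$d{\left(-38 \right)} + 717 \cdot 1542 = \frac{1}{66} + 717 \cdot 1542 = \frac{1}{66} + 1105614 = \frac{72970525}{66}$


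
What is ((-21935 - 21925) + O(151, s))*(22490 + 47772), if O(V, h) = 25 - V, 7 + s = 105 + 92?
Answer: -3090544332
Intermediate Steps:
s = 190 (s = -7 + (105 + 92) = -7 + 197 = 190)
((-21935 - 21925) + O(151, s))*(22490 + 47772) = ((-21935 - 21925) + (25 - 1*151))*(22490 + 47772) = (-43860 + (25 - 151))*70262 = (-43860 - 126)*70262 = -43986*70262 = -3090544332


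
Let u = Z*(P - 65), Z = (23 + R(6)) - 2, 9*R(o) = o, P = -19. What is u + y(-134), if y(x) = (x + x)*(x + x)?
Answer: 70004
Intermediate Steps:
R(o) = o/9
Z = 65/3 (Z = (23 + (⅑)*6) - 2 = (23 + ⅔) - 2 = 71/3 - 2 = 65/3 ≈ 21.667)
u = -1820 (u = 65*(-19 - 65)/3 = (65/3)*(-84) = -1820)
y(x) = 4*x² (y(x) = (2*x)*(2*x) = 4*x²)
u + y(-134) = -1820 + 4*(-134)² = -1820 + 4*17956 = -1820 + 71824 = 70004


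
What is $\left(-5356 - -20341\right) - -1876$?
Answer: $16861$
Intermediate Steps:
$\left(-5356 - -20341\right) - -1876 = \left(-5356 + 20341\right) + \left(1984 - 108\right) = 14985 + 1876 = 16861$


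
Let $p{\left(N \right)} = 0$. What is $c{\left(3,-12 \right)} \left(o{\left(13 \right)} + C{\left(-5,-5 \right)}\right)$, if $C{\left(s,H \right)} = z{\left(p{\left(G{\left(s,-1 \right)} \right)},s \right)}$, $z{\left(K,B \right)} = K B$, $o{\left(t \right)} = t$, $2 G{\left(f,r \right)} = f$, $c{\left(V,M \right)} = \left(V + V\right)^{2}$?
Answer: $468$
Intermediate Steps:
$c{\left(V,M \right)} = 4 V^{2}$ ($c{\left(V,M \right)} = \left(2 V\right)^{2} = 4 V^{2}$)
$G{\left(f,r \right)} = \frac{f}{2}$
$z{\left(K,B \right)} = B K$
$C{\left(s,H \right)} = 0$ ($C{\left(s,H \right)} = s 0 = 0$)
$c{\left(3,-12 \right)} \left(o{\left(13 \right)} + C{\left(-5,-5 \right)}\right) = 4 \cdot 3^{2} \left(13 + 0\right) = 4 \cdot 9 \cdot 13 = 36 \cdot 13 = 468$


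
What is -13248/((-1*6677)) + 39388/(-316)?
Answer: -64701827/527483 ≈ -122.66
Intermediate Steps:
-13248/((-1*6677)) + 39388/(-316) = -13248/(-6677) + 39388*(-1/316) = -13248*(-1/6677) - 9847/79 = 13248/6677 - 9847/79 = -64701827/527483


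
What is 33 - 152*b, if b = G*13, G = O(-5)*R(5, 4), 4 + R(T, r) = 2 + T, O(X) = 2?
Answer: -11823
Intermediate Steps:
R(T, r) = -2 + T (R(T, r) = -4 + (2 + T) = -2 + T)
G = 6 (G = 2*(-2 + 5) = 2*3 = 6)
b = 78 (b = 6*13 = 78)
33 - 152*b = 33 - 152*78 = 33 - 11856 = -11823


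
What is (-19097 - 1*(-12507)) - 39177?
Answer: -45767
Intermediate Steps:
(-19097 - 1*(-12507)) - 39177 = (-19097 + 12507) - 39177 = -6590 - 39177 = -45767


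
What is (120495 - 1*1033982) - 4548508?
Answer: -5461995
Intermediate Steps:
(120495 - 1*1033982) - 4548508 = (120495 - 1033982) - 4548508 = -913487 - 4548508 = -5461995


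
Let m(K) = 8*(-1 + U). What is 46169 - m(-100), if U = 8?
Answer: 46113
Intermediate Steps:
m(K) = 56 (m(K) = 8*(-1 + 8) = 8*7 = 56)
46169 - m(-100) = 46169 - 1*56 = 46169 - 56 = 46113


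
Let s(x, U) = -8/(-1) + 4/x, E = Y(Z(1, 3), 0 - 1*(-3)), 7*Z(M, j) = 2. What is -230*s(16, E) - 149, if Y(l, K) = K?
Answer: -4093/2 ≈ -2046.5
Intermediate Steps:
Z(M, j) = 2/7 (Z(M, j) = (⅐)*2 = 2/7)
E = 3 (E = 0 - 1*(-3) = 0 + 3 = 3)
s(x, U) = 8 + 4/x (s(x, U) = -8*(-1) + 4/x = 8 + 4/x)
-230*s(16, E) - 149 = -230*(8 + 4/16) - 149 = -230*(8 + 4*(1/16)) - 149 = -230*(8 + ¼) - 149 = -230*33/4 - 149 = -3795/2 - 149 = -4093/2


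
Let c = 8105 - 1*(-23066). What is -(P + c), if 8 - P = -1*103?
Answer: -31282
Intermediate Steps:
P = 111 (P = 8 - (-1)*103 = 8 - 1*(-103) = 8 + 103 = 111)
c = 31171 (c = 8105 + 23066 = 31171)
-(P + c) = -(111 + 31171) = -1*31282 = -31282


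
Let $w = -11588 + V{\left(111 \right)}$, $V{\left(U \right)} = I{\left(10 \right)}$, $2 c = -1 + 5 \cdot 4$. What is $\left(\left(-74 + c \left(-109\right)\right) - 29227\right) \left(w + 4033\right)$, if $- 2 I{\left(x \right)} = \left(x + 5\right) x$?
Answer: $231467495$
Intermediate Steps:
$c = \frac{19}{2}$ ($c = \frac{-1 + 5 \cdot 4}{2} = \frac{-1 + 20}{2} = \frac{1}{2} \cdot 19 = \frac{19}{2} \approx 9.5$)
$I{\left(x \right)} = - \frac{x \left(5 + x\right)}{2}$ ($I{\left(x \right)} = - \frac{\left(x + 5\right) x}{2} = - \frac{\left(5 + x\right) x}{2} = - \frac{x \left(5 + x\right)}{2}$)
$V{\left(U \right)} = -75$ ($V{\left(U \right)} = \left(- \frac{1}{2}\right) 10 \left(5 + 10\right) = \left(- \frac{1}{2}\right) 10 \cdot 15 = -75$)
$w = -11663$ ($w = -11588 - 75 = -11663$)
$\left(\left(-74 + c \left(-109\right)\right) - 29227\right) \left(w + 4033\right) = \left(\left(-74 + \frac{19}{2} \left(-109\right)\right) - 29227\right) \left(-11663 + 4033\right) = \left(\left(-74 - \frac{2071}{2}\right) - 29227\right) \left(-7630\right) = \left(- \frac{2219}{2} - 29227\right) \left(-7630\right) = \left(- \frac{60673}{2}\right) \left(-7630\right) = 231467495$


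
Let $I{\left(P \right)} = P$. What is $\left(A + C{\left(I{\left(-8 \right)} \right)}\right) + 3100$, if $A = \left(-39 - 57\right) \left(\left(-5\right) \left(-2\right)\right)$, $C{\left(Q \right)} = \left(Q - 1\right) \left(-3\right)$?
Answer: $2167$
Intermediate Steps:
$C{\left(Q \right)} = 3 - 3 Q$ ($C{\left(Q \right)} = \left(-1 + Q\right) \left(-3\right) = 3 - 3 Q$)
$A = -960$ ($A = \left(-96\right) 10 = -960$)
$\left(A + C{\left(I{\left(-8 \right)} \right)}\right) + 3100 = \left(-960 + \left(3 - -24\right)\right) + 3100 = \left(-960 + \left(3 + 24\right)\right) + 3100 = \left(-960 + 27\right) + 3100 = -933 + 3100 = 2167$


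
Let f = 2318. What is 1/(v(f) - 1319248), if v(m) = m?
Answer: -1/1316930 ≈ -7.5934e-7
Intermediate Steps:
1/(v(f) - 1319248) = 1/(2318 - 1319248) = 1/(-1316930) = -1/1316930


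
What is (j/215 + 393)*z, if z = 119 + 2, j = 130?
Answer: 2047925/43 ≈ 47626.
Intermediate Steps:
z = 121
(j/215 + 393)*z = (130/215 + 393)*121 = (130*(1/215) + 393)*121 = (26/43 + 393)*121 = (16925/43)*121 = 2047925/43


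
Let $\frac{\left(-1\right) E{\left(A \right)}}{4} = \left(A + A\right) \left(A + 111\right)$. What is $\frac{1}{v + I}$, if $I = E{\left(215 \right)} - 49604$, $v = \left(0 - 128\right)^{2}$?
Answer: $- \frac{1}{593940} \approx -1.6837 \cdot 10^{-6}$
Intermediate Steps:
$E{\left(A \right)} = - 8 A \left(111 + A\right)$ ($E{\left(A \right)} = - 4 \left(A + A\right) \left(A + 111\right) = - 4 \cdot 2 A \left(111 + A\right) = - 8 A \left(111 + A\right)$)
$v = 16384$ ($v = \left(-128\right)^{2} = 16384$)
$I = -610324$ ($I = \left(-8\right) 215 \left(111 + 215\right) - 49604 = \left(-8\right) 215 \cdot 326 - 49604 = -560720 - 49604 = -610324$)
$\frac{1}{v + I} = \frac{1}{16384 - 610324} = \frac{1}{-593940} = - \frac{1}{593940}$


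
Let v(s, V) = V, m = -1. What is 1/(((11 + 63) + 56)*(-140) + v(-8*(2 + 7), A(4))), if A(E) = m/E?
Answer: -4/72801 ≈ -5.4944e-5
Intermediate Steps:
A(E) = -1/E
1/(((11 + 63) + 56)*(-140) + v(-8*(2 + 7), A(4))) = 1/(((11 + 63) + 56)*(-140) - 1/4) = 1/((74 + 56)*(-140) - 1*¼) = 1/(130*(-140) - ¼) = 1/(-18200 - ¼) = 1/(-72801/4) = -4/72801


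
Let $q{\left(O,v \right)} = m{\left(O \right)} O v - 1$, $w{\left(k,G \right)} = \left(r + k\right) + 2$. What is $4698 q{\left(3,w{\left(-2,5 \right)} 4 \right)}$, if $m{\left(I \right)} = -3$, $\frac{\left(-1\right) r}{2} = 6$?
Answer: $2024838$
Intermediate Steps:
$r = -12$ ($r = \left(-2\right) 6 = -12$)
$w{\left(k,G \right)} = -10 + k$ ($w{\left(k,G \right)} = \left(-12 + k\right) + 2 = -10 + k$)
$q{\left(O,v \right)} = -1 - 3 O v$ ($q{\left(O,v \right)} = - 3 O v - 1 = -1 - 3 O v$)
$4698 q{\left(3,w{\left(-2,5 \right)} 4 \right)} = 4698 \left(-1 - 9 \left(-10 - 2\right) 4\right) = 4698 \left(-1 - 9 \left(\left(-12\right) 4\right)\right) = 4698 \left(-1 - 9 \left(-48\right)\right) = 4698 \left(-1 + 432\right) = 4698 \cdot 431 = 2024838$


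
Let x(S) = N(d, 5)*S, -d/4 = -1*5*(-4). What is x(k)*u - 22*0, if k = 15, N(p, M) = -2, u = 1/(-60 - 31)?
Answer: 30/91 ≈ 0.32967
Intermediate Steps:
d = -80 (d = -4*(-1*5)*(-4) = -(-20)*(-4) = -4*20 = -80)
u = -1/91 (u = 1/(-91) = -1/91 ≈ -0.010989)
x(S) = -2*S
x(k)*u - 22*0 = -2*15*(-1/91) - 22*0 = -30*(-1/91) + 0 = 30/91 + 0 = 30/91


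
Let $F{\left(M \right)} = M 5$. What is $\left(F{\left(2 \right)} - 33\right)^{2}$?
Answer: $529$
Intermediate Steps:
$F{\left(M \right)} = 5 M$
$\left(F{\left(2 \right)} - 33\right)^{2} = \left(5 \cdot 2 - 33\right)^{2} = \left(10 - 33\right)^{2} = \left(-23\right)^{2} = 529$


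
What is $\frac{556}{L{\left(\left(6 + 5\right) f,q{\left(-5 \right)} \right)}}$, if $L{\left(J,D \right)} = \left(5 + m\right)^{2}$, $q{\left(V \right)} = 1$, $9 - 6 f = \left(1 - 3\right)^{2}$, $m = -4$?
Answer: $556$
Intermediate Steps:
$f = \frac{5}{6}$ ($f = \frac{3}{2} - \frac{\left(1 - 3\right)^{2}}{6} = \frac{3}{2} - \frac{\left(-2\right)^{2}}{6} = \frac{3}{2} - \frac{2}{3} = \frac{5}{6} \approx 0.83333$)
$L{\left(J,D \right)} = 1$ ($L{\left(J,D \right)} = \left(5 - 4\right)^{2} = 1^{2} = 1$)
$\frac{556}{L{\left(\left(6 + 5\right) f,q{\left(-5 \right)} \right)}} = \frac{556}{1} = 556 \cdot 1 = 556$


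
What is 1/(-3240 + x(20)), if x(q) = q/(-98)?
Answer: -49/158770 ≈ -0.00030862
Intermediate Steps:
x(q) = -q/98
1/(-3240 + x(20)) = 1/(-3240 - 1/98*20) = 1/(-3240 - 10/49) = 1/(-158770/49) = -49/158770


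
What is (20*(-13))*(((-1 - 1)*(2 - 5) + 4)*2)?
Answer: -5200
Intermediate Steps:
(20*(-13))*(((-1 - 1)*(2 - 5) + 4)*2) = -260*(-2*(-3) + 4)*2 = -260*(6 + 4)*2 = -2600*2 = -260*20 = -5200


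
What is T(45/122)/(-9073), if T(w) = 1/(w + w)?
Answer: -61/408285 ≈ -0.00014941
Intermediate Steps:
T(w) = 1/(2*w)
T(45/122)/(-9073) = (1/(2*((45/122))))/(-9073) = (1/(2*((45*(1/122)))))*(-1/9073) = (1/(2*(45/122)))*(-1/9073) = ((1/2)*(122/45))*(-1/9073) = (61/45)*(-1/9073) = -61/408285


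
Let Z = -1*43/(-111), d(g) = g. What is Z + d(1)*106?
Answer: 11809/111 ≈ 106.39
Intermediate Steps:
Z = 43/111 (Z = -43*(-1/111) = 43/111 ≈ 0.38739)
Z + d(1)*106 = 43/111 + 1*106 = 43/111 + 106 = 11809/111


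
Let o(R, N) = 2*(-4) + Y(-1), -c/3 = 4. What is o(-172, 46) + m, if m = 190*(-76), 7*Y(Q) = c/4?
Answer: -101139/7 ≈ -14448.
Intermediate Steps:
c = -12 (c = -3*4 = -12)
Y(Q) = -3/7 (Y(Q) = (-12/4)/7 = (-12*¼)/7 = (⅐)*(-3) = -3/7)
o(R, N) = -59/7 (o(R, N) = 2*(-4) - 3/7 = -8 - 3/7 = -59/7)
m = -14440
o(-172, 46) + m = -59/7 - 14440 = -101139/7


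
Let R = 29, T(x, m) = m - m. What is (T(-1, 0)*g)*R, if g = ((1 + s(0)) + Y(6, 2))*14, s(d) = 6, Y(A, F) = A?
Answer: 0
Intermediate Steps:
T(x, m) = 0
g = 182 (g = ((1 + 6) + 6)*14 = (7 + 6)*14 = 13*14 = 182)
(T(-1, 0)*g)*R = (0*182)*29 = 0*29 = 0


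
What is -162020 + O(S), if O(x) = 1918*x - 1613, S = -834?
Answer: -1763245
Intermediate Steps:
O(x) = -1613 + 1918*x
-162020 + O(S) = -162020 + (-1613 + 1918*(-834)) = -162020 + (-1613 - 1599612) = -162020 - 1601225 = -1763245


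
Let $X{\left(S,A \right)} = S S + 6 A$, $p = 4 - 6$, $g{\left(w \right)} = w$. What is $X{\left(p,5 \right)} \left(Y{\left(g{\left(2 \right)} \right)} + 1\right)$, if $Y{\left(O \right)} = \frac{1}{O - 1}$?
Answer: $68$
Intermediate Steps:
$p = -2$ ($p = 4 - 6 = -2$)
$X{\left(S,A \right)} = S^{2} + 6 A$
$Y{\left(O \right)} = \frac{1}{-1 + O}$
$X{\left(p,5 \right)} \left(Y{\left(g{\left(2 \right)} \right)} + 1\right) = \left(\left(-2\right)^{2} + 6 \cdot 5\right) \left(\frac{1}{-1 + 2} + 1\right) = \left(4 + 30\right) \left(1^{-1} + 1\right) = 34 \left(1 + 1\right) = 34 \cdot 2 = 68$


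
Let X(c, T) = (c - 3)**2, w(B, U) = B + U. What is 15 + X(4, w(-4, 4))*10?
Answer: 25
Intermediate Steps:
X(c, T) = (-3 + c)**2
15 + X(4, w(-4, 4))*10 = 15 + (-3 + 4)**2*10 = 15 + 1**2*10 = 15 + 1*10 = 15 + 10 = 25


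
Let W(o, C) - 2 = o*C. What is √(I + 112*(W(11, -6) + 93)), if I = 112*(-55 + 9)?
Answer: 4*I*√119 ≈ 43.635*I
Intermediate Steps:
W(o, C) = 2 + C*o (W(o, C) = 2 + o*C = 2 + C*o)
I = -5152 (I = 112*(-46) = -5152)
√(I + 112*(W(11, -6) + 93)) = √(-5152 + 112*((2 - 6*11) + 93)) = √(-5152 + 112*((2 - 66) + 93)) = √(-5152 + 112*(-64 + 93)) = √(-5152 + 112*29) = √(-5152 + 3248) = √(-1904) = 4*I*√119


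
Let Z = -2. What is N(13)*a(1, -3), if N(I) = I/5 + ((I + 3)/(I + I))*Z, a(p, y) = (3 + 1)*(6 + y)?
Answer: 1068/65 ≈ 16.431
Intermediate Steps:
a(p, y) = 24 + 4*y (a(p, y) = 4*(6 + y) = 24 + 4*y)
N(I) = I/5 - (3 + I)/I (N(I) = I/5 + ((I + 3)/(I + I))*(-2) = I*(⅕) + ((3 + I)/((2*I)))*(-2) = I/5 + ((3 + I)*(1/(2*I)))*(-2) = I/5 + ((3 + I)/(2*I))*(-2) = I/5 - (3 + I)/I)
N(13)*a(1, -3) = (-1 - 3/13 + (⅕)*13)*(24 + 4*(-3)) = (-1 - 3*1/13 + 13/5)*(24 - 12) = (-1 - 3/13 + 13/5)*12 = (89/65)*12 = 1068/65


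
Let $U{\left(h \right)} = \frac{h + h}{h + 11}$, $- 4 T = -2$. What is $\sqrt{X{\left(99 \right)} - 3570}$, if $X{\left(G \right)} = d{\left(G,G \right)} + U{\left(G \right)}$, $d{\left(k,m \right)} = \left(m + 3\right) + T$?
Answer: $\frac{i \sqrt{346570}}{10} \approx 58.87 i$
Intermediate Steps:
$T = \frac{1}{2}$ ($T = \left(- \frac{1}{4}\right) \left(-2\right) = \frac{1}{2} \approx 0.5$)
$d{\left(k,m \right)} = \frac{7}{2} + m$ ($d{\left(k,m \right)} = \left(m + 3\right) + \frac{1}{2} = \left(3 + m\right) + \frac{1}{2} = \frac{7}{2} + m$)
$U{\left(h \right)} = \frac{2 h}{11 + h}$
$X{\left(G \right)} = \frac{7}{2} + G + \frac{2 G}{11 + G}$ ($X{\left(G \right)} = \left(\frac{7}{2} + G\right) + \frac{2 G}{11 + G} = \frac{7}{2} + G + \frac{2 G}{11 + G}$)
$\sqrt{X{\left(99 \right)} - 3570} = \sqrt{\frac{77 + 2 \cdot 99^{2} + 33 \cdot 99}{2 \left(11 + 99\right)} - 3570} = \sqrt{\frac{77 + 2 \cdot 9801 + 3267}{2 \cdot 110} - 3570} = \sqrt{\frac{1}{2} \cdot \frac{1}{110} \left(77 + 19602 + 3267\right) - 3570} = \sqrt{\frac{1}{2} \cdot \frac{1}{110} \cdot 22946 - 3570} = \sqrt{\frac{1043}{10} - 3570} = \sqrt{- \frac{34657}{10}} = \frac{i \sqrt{346570}}{10}$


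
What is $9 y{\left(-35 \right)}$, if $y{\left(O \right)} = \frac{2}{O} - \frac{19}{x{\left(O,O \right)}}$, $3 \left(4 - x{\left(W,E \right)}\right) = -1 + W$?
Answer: $- \frac{6273}{560} \approx -11.202$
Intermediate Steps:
$x{\left(W,E \right)} = \frac{13}{3} - \frac{W}{3}$ ($x{\left(W,E \right)} = 4 - \frac{-1 + W}{3} = 4 - \left(- \frac{1}{3} + \frac{W}{3}\right) = \frac{13}{3} - \frac{W}{3}$)
$y{\left(O \right)} = - \frac{19}{\frac{13}{3} - \frac{O}{3}} + \frac{2}{O}$ ($y{\left(O \right)} = \frac{2}{O} - \frac{19}{\frac{13}{3} - \frac{O}{3}} = - \frac{19}{\frac{13}{3} - \frac{O}{3}} + \frac{2}{O}$)
$9 y{\left(-35 \right)} = 9 \frac{-26 + 59 \left(-35\right)}{\left(-35\right) \left(-13 - 35\right)} = 9 \left(- \frac{-26 - 2065}{35 \left(-48\right)}\right) = 9 \left(\left(- \frac{1}{35}\right) \left(- \frac{1}{48}\right) \left(-2091\right)\right) = 9 \left(- \frac{697}{560}\right) = - \frac{6273}{560}$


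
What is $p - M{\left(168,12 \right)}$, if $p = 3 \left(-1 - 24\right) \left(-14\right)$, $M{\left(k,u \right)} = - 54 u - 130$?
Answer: $1828$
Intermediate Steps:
$M{\left(k,u \right)} = -130 - 54 u$
$p = 1050$ ($p = 3 \left(-25\right) \left(-14\right) = \left(-75\right) \left(-14\right) = 1050$)
$p - M{\left(168,12 \right)} = 1050 - \left(-130 - 648\right) = 1050 - -778 = 1050 + 778 = 1828$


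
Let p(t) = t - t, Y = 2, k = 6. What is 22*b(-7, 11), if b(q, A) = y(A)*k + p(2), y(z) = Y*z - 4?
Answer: 2376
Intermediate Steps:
y(z) = -4 + 2*z (y(z) = 2*z - 4 = -4 + 2*z)
p(t) = 0
b(q, A) = -24 + 12*A (b(q, A) = (-4 + 2*A)*6 + 0 = (-24 + 12*A) + 0 = -24 + 12*A)
22*b(-7, 11) = 22*(-24 + 12*11) = 22*(-24 + 132) = 22*108 = 2376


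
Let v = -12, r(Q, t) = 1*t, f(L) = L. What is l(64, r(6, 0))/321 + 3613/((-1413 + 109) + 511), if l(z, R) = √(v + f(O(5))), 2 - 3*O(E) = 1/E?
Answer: -3613/793 + I*√285/1605 ≈ -4.5561 + 0.010518*I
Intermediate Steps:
O(E) = ⅔ - 1/(3*E)
r(Q, t) = t
l(z, R) = I*√285/5 (l(z, R) = √(-12 + (⅓)*(-1 + 2*5)/5) = √(-12 + (⅓)*(⅕)*(-1 + 10)) = √(-12 + (⅓)*(⅕)*9) = √(-12 + ⅗) = √(-57/5) = I*√285/5)
l(64, r(6, 0))/321 + 3613/((-1413 + 109) + 511) = (I*√285/5)/321 + 3613/((-1413 + 109) + 511) = (I*√285/5)*(1/321) + 3613/(-1304 + 511) = I*√285/1605 + 3613/(-793) = I*√285/1605 + 3613*(-1/793) = I*√285/1605 - 3613/793 = -3613/793 + I*√285/1605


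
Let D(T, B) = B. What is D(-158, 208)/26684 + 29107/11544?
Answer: 14982545/5923848 ≈ 2.5292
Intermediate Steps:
D(-158, 208)/26684 + 29107/11544 = 208/26684 + 29107/11544 = 208*(1/26684) + 29107*(1/11544) = 52/6671 + 2239/888 = 14982545/5923848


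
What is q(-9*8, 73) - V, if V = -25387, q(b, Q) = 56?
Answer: 25443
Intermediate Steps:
q(-9*8, 73) - V = 56 - 1*(-25387) = 56 + 25387 = 25443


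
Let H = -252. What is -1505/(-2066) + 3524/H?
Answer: -1725331/130158 ≈ -13.256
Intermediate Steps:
-1505/(-2066) + 3524/H = -1505/(-2066) + 3524/(-252) = -1505*(-1/2066) + 3524*(-1/252) = 1505/2066 - 881/63 = -1725331/130158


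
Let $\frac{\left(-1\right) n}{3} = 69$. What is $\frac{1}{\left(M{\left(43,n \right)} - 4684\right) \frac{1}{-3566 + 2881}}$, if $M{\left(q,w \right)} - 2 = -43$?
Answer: $\frac{137}{945} \approx 0.14497$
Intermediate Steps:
$n = -207$ ($n = \left(-3\right) 69 = -207$)
$M{\left(q,w \right)} = -41$ ($M{\left(q,w \right)} = 2 - 43 = -41$)
$\frac{1}{\left(M{\left(43,n \right)} - 4684\right) \frac{1}{-3566 + 2881}} = \frac{1}{\left(-41 - 4684\right) \frac{1}{-3566 + 2881}} = \frac{1}{\left(-4725\right) \frac{1}{-685}} = \frac{1}{\left(-4725\right) \left(- \frac{1}{685}\right)} = \frac{1}{\frac{945}{137}} = \frac{137}{945}$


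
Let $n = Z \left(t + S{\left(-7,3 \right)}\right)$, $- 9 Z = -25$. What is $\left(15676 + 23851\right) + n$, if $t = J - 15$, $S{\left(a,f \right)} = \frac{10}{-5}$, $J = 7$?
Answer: $\frac{355493}{9} \approx 39499.0$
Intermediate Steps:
$S{\left(a,f \right)} = -2$ ($S{\left(a,f \right)} = 10 \left(- \frac{1}{5}\right) = -2$)
$t = -8$ ($t = 7 - 15 = -8$)
$Z = \frac{25}{9}$ ($Z = \left(- \frac{1}{9}\right) \left(-25\right) = \frac{25}{9} \approx 2.7778$)
$n = - \frac{250}{9}$ ($n = \frac{25 \left(-8 - 2\right)}{9} = \frac{25}{9} \left(-10\right) = - \frac{250}{9} \approx -27.778$)
$\left(15676 + 23851\right) + n = \left(15676 + 23851\right) - \frac{250}{9} = 39527 - \frac{250}{9} = \frac{355493}{9}$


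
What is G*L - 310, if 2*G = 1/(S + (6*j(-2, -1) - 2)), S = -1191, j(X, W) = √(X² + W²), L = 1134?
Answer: -441827821/1423069 - 3402*√5/1423069 ≈ -310.48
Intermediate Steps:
j(X, W) = √(W² + X²)
G = 1/(2*(-1193 + 6*√5)) (G = 1/(2*(-1191 + (6*√((-1)² + (-2)²) - 2))) = 1/(2*(-1191 + (6*√(1 + 4) - 2))) = 1/(2*(-1191 + (6*√5 - 2))) = 1/(2*(-1191 + (-2 + 6*√5))) = 1/(2*(-1193 + 6*√5)) ≈ -0.00042388)
G*L - 310 = (-1193/2846138 - 3*√5/1423069)*1134 - 310 = (-676431/1423069 - 3402*√5/1423069) - 310 = -441827821/1423069 - 3402*√5/1423069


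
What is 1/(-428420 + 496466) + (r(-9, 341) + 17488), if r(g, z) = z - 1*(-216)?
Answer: 1227890071/68046 ≈ 18045.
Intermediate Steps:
r(g, z) = 216 + z (r(g, z) = z + 216 = 216 + z)
1/(-428420 + 496466) + (r(-9, 341) + 17488) = 1/(-428420 + 496466) + ((216 + 341) + 17488) = 1/68046 + (557 + 17488) = 1/68046 + 18045 = 1227890071/68046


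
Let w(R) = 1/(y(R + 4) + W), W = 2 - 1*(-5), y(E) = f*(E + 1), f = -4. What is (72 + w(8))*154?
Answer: 498806/45 ≈ 11085.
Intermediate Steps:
y(E) = -4 - 4*E (y(E) = -4*(E + 1) = -4*(1 + E) = -4 - 4*E)
W = 7 (W = 2 + 5 = 7)
w(R) = 1/(-13 - 4*R) (w(R) = 1/((-4 - 4*(R + 4)) + 7) = 1/((-4 - 4*(4 + R)) + 7) = 1/((-4 + (-16 - 4*R)) + 7) = 1/((-20 - 4*R) + 7) = 1/(-13 - 4*R))
(72 + w(8))*154 = (72 - 1/(13 + 4*8))*154 = (72 - 1/(13 + 32))*154 = (72 - 1/45)*154 = (3239/45)*154 = 498806/45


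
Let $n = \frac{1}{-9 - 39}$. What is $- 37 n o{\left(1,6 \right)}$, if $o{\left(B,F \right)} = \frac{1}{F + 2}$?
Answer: $\frac{37}{384} \approx 0.096354$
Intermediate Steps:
$o{\left(B,F \right)} = \frac{1}{2 + F}$
$n = - \frac{1}{48}$ ($n = \frac{1}{-48} = - \frac{1}{48} \approx -0.020833$)
$- 37 n o{\left(1,6 \right)} = \frac{\left(-37\right) \left(- \frac{1}{48}\right)}{2 + 6} = \frac{37}{48 \cdot 8} = \frac{37}{48} \cdot \frac{1}{8} = \frac{37}{384}$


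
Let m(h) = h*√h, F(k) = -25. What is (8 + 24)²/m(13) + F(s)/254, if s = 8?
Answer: -25/254 + 1024*√13/169 ≈ 21.748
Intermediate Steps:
m(h) = h^(3/2)
(8 + 24)²/m(13) + F(s)/254 = (8 + 24)²/(13^(3/2)) - 25/254 = 32²/((13*√13)) - 25*1/254 = 1024*(√13/169) - 25/254 = 1024*√13/169 - 25/254 = -25/254 + 1024*√13/169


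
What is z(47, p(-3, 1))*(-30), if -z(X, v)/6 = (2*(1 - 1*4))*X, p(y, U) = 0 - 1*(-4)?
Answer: -50760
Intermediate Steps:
p(y, U) = 4 (p(y, U) = 0 + 4 = 4)
z(X, v) = 36*X (z(X, v) = -6*2*(1 - 1*4)*X = -6*2*(1 - 4)*X = -6*2*(-3)*X = -(-36)*X = 36*X)
z(47, p(-3, 1))*(-30) = (36*47)*(-30) = 1692*(-30) = -50760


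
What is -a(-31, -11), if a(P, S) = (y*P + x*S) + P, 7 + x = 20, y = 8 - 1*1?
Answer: 391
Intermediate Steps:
y = 7 (y = 8 - 1 = 7)
x = 13 (x = -7 + 20 = 13)
a(P, S) = 8*P + 13*S (a(P, S) = (7*P + 13*S) + P = 8*P + 13*S)
-a(-31, -11) = -(8*(-31) + 13*(-11)) = -(-248 - 143) = -1*(-391) = 391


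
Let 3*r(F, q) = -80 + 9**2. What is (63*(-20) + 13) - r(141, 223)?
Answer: -3742/3 ≈ -1247.3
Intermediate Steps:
r(F, q) = 1/3 (r(F, q) = (-80 + 9**2)/3 = (-80 + 81)/3 = (1/3)*1 = 1/3)
(63*(-20) + 13) - r(141, 223) = (63*(-20) + 13) - 1*1/3 = (-1260 + 13) - 1/3 = -1247 - 1/3 = -3742/3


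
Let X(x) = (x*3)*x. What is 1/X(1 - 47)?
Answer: 1/6348 ≈ 0.00015753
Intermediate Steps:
X(x) = 3*x² (X(x) = (3*x)*x = 3*x²)
1/X(1 - 47) = 1/(3*(1 - 47)²) = 1/(3*(-46)²) = 1/(3*2116) = 1/6348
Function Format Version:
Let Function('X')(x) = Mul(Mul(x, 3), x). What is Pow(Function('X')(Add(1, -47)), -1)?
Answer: Rational(1, 6348) ≈ 0.00015753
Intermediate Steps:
Function('X')(x) = Mul(3, Pow(x, 2)) (Function('X')(x) = Mul(Mul(3, x), x) = Mul(3, Pow(x, 2)))
Pow(Function('X')(Add(1, -47)), -1) = Pow(Mul(3, Pow(Add(1, -47), 2)), -1) = Pow(Mul(3, Pow(-46, 2)), -1) = Pow(Mul(3, 2116), -1) = Pow(6348, -1) = Rational(1, 6348)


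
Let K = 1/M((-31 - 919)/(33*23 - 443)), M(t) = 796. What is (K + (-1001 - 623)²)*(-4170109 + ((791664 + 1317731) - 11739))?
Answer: -4350806893521541/796 ≈ -5.4658e+12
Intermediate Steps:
K = 1/796 ≈ 0.0012563
(K + (-1001 - 623)²)*(-4170109 + ((791664 + 1317731) - 11739)) = (1/796 + (-1001 - 623)²)*(-4170109 + ((791664 + 1317731) - 11739)) = (1/796 + (-1624)²)*(-4170109 + (2109395 - 11739)) = (1/796 + 2637376)*(-4170109 + 2097656) = (2099351297/796)*(-2072453) = -4350806893521541/796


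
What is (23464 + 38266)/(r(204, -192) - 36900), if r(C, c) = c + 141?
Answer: -61730/36951 ≈ -1.6706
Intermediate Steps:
r(C, c) = 141 + c
(23464 + 38266)/(r(204, -192) - 36900) = (23464 + 38266)/((141 - 192) - 36900) = 61730/(-51 - 36900) = 61730/(-36951) = 61730*(-1/36951) = -61730/36951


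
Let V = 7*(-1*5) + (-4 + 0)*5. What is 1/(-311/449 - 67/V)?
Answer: 24695/12978 ≈ 1.9028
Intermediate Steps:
V = -55 (V = 7*(-5) - 4*5 = -35 - 20 = -55)
1/(-311/449 - 67/V) = 1/(-311/449 - 67/(-55)) = 1/(-311*1/449 - 67*(-1/55)) = 1/(-311/449 + 67/55) = 1/(12978/24695) = 24695/12978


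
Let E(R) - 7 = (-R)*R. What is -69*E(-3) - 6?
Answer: 132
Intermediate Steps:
E(R) = 7 - R² (E(R) = 7 + (-R)*R = 7 - R²)
-69*E(-3) - 6 = -69*(7 - 1*(-3)²) - 6 = -69*(7 - 1*9) - 6 = -69*(7 - 9) - 6 = -69*(-2) - 6 = 138 - 6 = 132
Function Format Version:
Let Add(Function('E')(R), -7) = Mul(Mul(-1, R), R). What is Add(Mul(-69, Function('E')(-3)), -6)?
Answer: 132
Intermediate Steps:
Function('E')(R) = Add(7, Mul(-1, Pow(R, 2))) (Function('E')(R) = Add(7, Mul(Mul(-1, R), R)) = Add(7, Mul(-1, Pow(R, 2))))
Add(Mul(-69, Function('E')(-3)), -6) = Add(Mul(-69, Add(7, Mul(-1, Pow(-3, 2)))), -6) = Add(Mul(-69, Add(7, Mul(-1, 9))), -6) = Add(Mul(-69, Add(7, -9)), -6) = Add(Mul(-69, -2), -6) = Add(138, -6) = 132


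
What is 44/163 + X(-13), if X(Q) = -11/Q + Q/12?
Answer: 833/25428 ≈ 0.032759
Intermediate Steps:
X(Q) = -11/Q + Q/12 (X(Q) = -11/Q + Q*(1/12) = -11/Q + Q/12)
44/163 + X(-13) = 44/163 + (-11/(-13) + (1/12)*(-13)) = 44*(1/163) + (-11*(-1/13) - 13/12) = 44/163 + (11/13 - 13/12) = 44/163 - 37/156 = 833/25428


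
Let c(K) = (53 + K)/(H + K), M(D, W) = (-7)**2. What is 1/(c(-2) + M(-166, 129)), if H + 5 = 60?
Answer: 53/2648 ≈ 0.020015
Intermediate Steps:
H = 55 (H = -5 + 60 = 55)
M(D, W) = 49
c(K) = (53 + K)/(55 + K)
1/(c(-2) + M(-166, 129)) = 1/((53 - 2)/(55 - 2) + 49) = 1/(51/53 + 49) = 1/(2648/53) = 53/2648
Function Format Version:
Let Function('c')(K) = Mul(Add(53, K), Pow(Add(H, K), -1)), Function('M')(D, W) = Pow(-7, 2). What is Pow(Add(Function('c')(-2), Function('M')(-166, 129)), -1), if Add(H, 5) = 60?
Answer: Rational(53, 2648) ≈ 0.020015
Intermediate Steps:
H = 55 (H = Add(-5, 60) = 55)
Function('M')(D, W) = 49
Function('c')(K) = Mul(Pow(Add(55, K), -1), Add(53, K)) (Function('c')(K) = Mul(Add(53, K), Pow(Add(55, K), -1)) = Mul(Pow(Add(55, K), -1), Add(53, K)))
Pow(Add(Function('c')(-2), Function('M')(-166, 129)), -1) = Pow(Add(Mul(Pow(Add(55, -2), -1), Add(53, -2)), 49), -1) = Pow(Add(Mul(Pow(53, -1), 51), 49), -1) = Pow(Add(Mul(Rational(1, 53), 51), 49), -1) = Pow(Add(Rational(51, 53), 49), -1) = Pow(Rational(2648, 53), -1) = Rational(53, 2648)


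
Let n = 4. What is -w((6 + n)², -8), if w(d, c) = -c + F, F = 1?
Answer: -9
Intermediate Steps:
w(d, c) = 1 - c (w(d, c) = -c + 1 = 1 - c)
-w((6 + n)², -8) = -(1 - 1*(-8)) = -(1 + 8) = -1*9 = -9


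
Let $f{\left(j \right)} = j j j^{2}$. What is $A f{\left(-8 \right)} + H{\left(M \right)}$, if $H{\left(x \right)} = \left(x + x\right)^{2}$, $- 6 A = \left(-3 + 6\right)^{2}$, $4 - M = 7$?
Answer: $-6108$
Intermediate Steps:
$M = -3$ ($M = 4 - 7 = -3$)
$A = - \frac{3}{2}$ ($A = - \frac{\left(-3 + 6\right)^{2}}{6} = - \frac{3^{2}}{6} = \left(- \frac{1}{6}\right) 9 = - \frac{3}{2} \approx -1.5$)
$f{\left(j \right)} = j^{4}$ ($f{\left(j \right)} = j^{2} j^{2} = j^{4}$)
$H{\left(x \right)} = 4 x^{2}$ ($H{\left(x \right)} = \left(2 x\right)^{2} = 4 x^{2}$)
$A f{\left(-8 \right)} + H{\left(M \right)} = - \frac{3 \left(-8\right)^{4}}{2} + 4 \left(-3\right)^{2} = \left(- \frac{3}{2}\right) 4096 + 4 \cdot 9 = -6144 + 36 = -6108$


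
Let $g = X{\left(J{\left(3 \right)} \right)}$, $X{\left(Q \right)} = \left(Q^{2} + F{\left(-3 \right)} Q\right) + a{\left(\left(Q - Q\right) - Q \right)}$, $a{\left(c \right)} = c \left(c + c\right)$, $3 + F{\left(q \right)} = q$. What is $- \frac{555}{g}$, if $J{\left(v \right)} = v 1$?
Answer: $- \frac{185}{3} \approx -61.667$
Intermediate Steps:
$F{\left(q \right)} = -3 + q$
$J{\left(v \right)} = v$
$a{\left(c \right)} = 2 c^{2}$ ($a{\left(c \right)} = c 2 c = 2 c^{2}$)
$X{\left(Q \right)} = - 6 Q + 3 Q^{2}$ ($X{\left(Q \right)} = \left(Q^{2} + \left(-3 - 3\right) Q\right) + 2 \left(\left(Q - Q\right) - Q\right)^{2} = \left(Q^{2} - 6 Q\right) + 2 \left(0 - Q\right)^{2} = \left(Q^{2} - 6 Q\right) + 2 \left(- Q\right)^{2} = \left(Q^{2} - 6 Q\right) + 2 Q^{2} = - 6 Q + 3 Q^{2}$)
$g = 9$ ($g = 3 \cdot 3 \left(-2 + 3\right) = 3 \cdot 3 \cdot 1 = 9$)
$- \frac{555}{g} = - \frac{555}{9} = \left(-555\right) \frac{1}{9} = - \frac{185}{3}$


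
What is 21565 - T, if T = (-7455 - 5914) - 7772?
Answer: 42706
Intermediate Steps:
T = -21141 (T = -13369 - 7772 = -21141)
21565 - T = 21565 - 1*(-21141) = 21565 + 21141 = 42706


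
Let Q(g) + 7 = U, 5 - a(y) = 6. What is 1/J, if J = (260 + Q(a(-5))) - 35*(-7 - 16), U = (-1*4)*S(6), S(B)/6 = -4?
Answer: 1/1154 ≈ 0.00086655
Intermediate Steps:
S(B) = -24 (S(B) = 6*(-4) = -24)
a(y) = -1 (a(y) = 5 - 1*6 = 5 - 6 = -1)
U = 96 (U = -1*4*(-24) = -4*(-24) = 96)
Q(g) = 89 (Q(g) = -7 + 96 = 89)
J = 1154 (J = (260 + 89) - 35*(-7 - 16) = 349 - 35*(-23) = 349 - 1*(-805) = 349 + 805 = 1154)
1/J = 1/1154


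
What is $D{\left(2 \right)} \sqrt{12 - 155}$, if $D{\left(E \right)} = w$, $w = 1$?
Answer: $i \sqrt{143} \approx 11.958 i$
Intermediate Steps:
$D{\left(E \right)} = 1$
$D{\left(2 \right)} \sqrt{12 - 155} = 1 \sqrt{12 - 155} = 1 \sqrt{-143} = 1 i \sqrt{143} = i \sqrt{143}$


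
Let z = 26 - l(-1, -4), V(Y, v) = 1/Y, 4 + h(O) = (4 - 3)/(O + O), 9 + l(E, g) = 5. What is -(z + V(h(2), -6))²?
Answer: -198916/225 ≈ -884.07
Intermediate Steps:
l(E, g) = -4 (l(E, g) = -9 + 5 = -4)
h(O) = -4 + 1/(2*O) (h(O) = -4 + (4 - 3)/(O + O) = -4 + 1/(2*O))
z = 30 (z = 26 - 1*(-4) = 26 + 4 = 30)
-(z + V(h(2), -6))² = -(30 + 1/(-4 + (½)/2))² = -(30 + 1/(-4 + (½)*(½)))² = -(30 + 1/(-4 + ¼))² = -(30 + 1/(-15/4))² = -(30 - 4/15)² = -(446/15)² = -1*198916/225 = -198916/225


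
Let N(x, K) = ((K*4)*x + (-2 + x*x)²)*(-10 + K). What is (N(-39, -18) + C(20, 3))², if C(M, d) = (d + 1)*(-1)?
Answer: 4184115071389696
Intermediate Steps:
N(x, K) = (-10 + K)*((-2 + x²)² + 4*K*x) (N(x, K) = ((4*K)*x + (-2 + x²)²)*(-10 + K) = (4*K*x + (-2 + x²)²)*(-10 + K) = ((-2 + x²)² + 4*K*x)*(-10 + K) = (-10 + K)*((-2 + x²)² + 4*K*x))
C(M, d) = -1 - d (C(M, d) = (1 + d)*(-1) = -1 - d)
(N(-39, -18) + C(20, 3))² = ((-10*(-2 + (-39)²)² - 18*(-2 + (-39)²)² - 40*(-18)*(-39) + 4*(-39)*(-18)²) + (-1 - 1*3))² = ((-10*(-2 + 1521)² - 18*(-2 + 1521)² - 28080 + 4*(-39)*324) + (-1 - 3))² = ((-10*1519² - 18*1519² - 28080 - 50544) - 4)² = ((-10*2307361 - 18*2307361 - 28080 - 50544) - 4)² = ((-23073610 - 41532498 - 28080 - 50544) - 4)² = (-64684732 - 4)² = (-64684736)² = 4184115071389696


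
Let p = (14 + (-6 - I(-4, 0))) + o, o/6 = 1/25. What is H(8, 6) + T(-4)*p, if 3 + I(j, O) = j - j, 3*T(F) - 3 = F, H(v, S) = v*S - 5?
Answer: 2944/75 ≈ 39.253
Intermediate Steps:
H(v, S) = -5 + S*v (H(v, S) = S*v - 5 = -5 + S*v)
T(F) = 1 + F/3
I(j, O) = -3 (I(j, O) = -3 + (j - j) = -3 + 0 = -3)
o = 6/25 ≈ 0.24000
p = 281/25 (p = (14 + (-6 - 1*(-3))) + 6/25 = (14 + (-6 + 3)) + 6/25 = (14 - 3) + 6/25 = 11 + 6/25 = 281/25 ≈ 11.240)
H(8, 6) + T(-4)*p = (-5 + 6*8) + (1 + (⅓)*(-4))*(281/25) = (-5 + 48) + (1 - 4/3)*(281/25) = 43 - ⅓*281/25 = 43 - 281/75 = 2944/75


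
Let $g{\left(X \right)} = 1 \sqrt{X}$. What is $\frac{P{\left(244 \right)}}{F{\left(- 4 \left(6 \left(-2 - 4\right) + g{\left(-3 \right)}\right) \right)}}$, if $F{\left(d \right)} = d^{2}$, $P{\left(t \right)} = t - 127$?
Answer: $\frac{117}{16 \left(36 - i \sqrt{3}\right)^{2}} \approx 0.0056033 + 0.00054043 i$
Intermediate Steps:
$g{\left(X \right)} = \sqrt{X}$
$P{\left(t \right)} = -127 + t$
$\frac{P{\left(244 \right)}}{F{\left(- 4 \left(6 \left(-2 - 4\right) + g{\left(-3 \right)}\right) \right)}} = \frac{-127 + 244}{\left(- 4 \left(6 \left(-2 - 4\right) + \sqrt{-3}\right)\right)^{2}} = \frac{117}{\left(- 4 \left(6 \left(-6\right) + i \sqrt{3}\right)\right)^{2}} = \frac{117}{\left(- 4 \left(-36 + i \sqrt{3}\right)\right)^{2}} = \frac{117}{\left(144 - 4 i \sqrt{3}\right)^{2}}$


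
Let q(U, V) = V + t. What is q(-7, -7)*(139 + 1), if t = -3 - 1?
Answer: -1540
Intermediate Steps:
t = -4
q(U, V) = -4 + V (q(U, V) = V - 4 = -4 + V)
q(-7, -7)*(139 + 1) = (-4 - 7)*(139 + 1) = -11*140 = -1540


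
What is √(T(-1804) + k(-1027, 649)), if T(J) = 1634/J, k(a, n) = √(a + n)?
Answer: √(-736934 + 2440812*I*√42)/902 ≈ 3.0461 + 3.1913*I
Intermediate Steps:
√(T(-1804) + k(-1027, 649)) = √(1634/(-1804) + √(-1027 + 649)) = √(1634*(-1/1804) + √(-378)) = √(-817/902 + 3*I*√42)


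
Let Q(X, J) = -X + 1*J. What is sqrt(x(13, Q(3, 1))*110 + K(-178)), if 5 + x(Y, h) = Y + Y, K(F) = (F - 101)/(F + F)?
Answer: sqrt(73214871)/178 ≈ 48.071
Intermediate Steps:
Q(X, J) = J - X (Q(X, J) = -X + J = J - X)
K(F) = (-101 + F)/(2*F) (K(F) = (-101 + F)/((2*F)) = (-101 + F)*(1/(2*F)) = (-101 + F)/(2*F))
x(Y, h) = -5 + 2*Y (x(Y, h) = -5 + (Y + Y) = -5 + 2*Y)
sqrt(x(13, Q(3, 1))*110 + K(-178)) = sqrt((-5 + 2*13)*110 + (1/2)*(-101 - 178)/(-178)) = sqrt((-5 + 26)*110 + (1/2)*(-1/178)*(-279)) = sqrt(21*110 + 279/356) = sqrt(2310 + 279/356) = sqrt(822639/356) = sqrt(73214871)/178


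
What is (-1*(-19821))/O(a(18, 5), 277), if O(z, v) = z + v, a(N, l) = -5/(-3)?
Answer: 59463/836 ≈ 71.128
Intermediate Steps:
a(N, l) = 5/3 (a(N, l) = -5*(-1/3) = 5/3)
O(z, v) = v + z
(-1*(-19821))/O(a(18, 5), 277) = (-1*(-19821))/(277 + 5/3) = 19821/(836/3) = 19821*(3/836) = 59463/836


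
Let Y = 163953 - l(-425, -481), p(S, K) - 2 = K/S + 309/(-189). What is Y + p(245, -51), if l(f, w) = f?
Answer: 362453836/2205 ≈ 1.6438e+5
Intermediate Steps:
p(S, K) = 23/63 + K/S (p(S, K) = 2 + (K/S + 309/(-189)) = 2 + (K/S + 309*(-1/189)) = 2 + (K/S - 103/63) = 2 + (-103/63 + K/S) = 23/63 + K/S)
Y = 164378 (Y = 163953 - 1*(-425) = 163953 + 425 = 164378)
Y + p(245, -51) = 164378 + (23/63 - 51/245) = 164378 + 346/2205 = 362453836/2205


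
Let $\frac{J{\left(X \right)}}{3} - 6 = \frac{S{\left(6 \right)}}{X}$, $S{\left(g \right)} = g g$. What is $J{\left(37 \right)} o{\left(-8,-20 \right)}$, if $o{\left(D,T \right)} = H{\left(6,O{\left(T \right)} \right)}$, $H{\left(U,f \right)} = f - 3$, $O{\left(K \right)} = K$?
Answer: $- \frac{17802}{37} \approx -481.14$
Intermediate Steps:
$S{\left(g \right)} = g^{2}$
$H{\left(U,f \right)} = -3 + f$ ($H{\left(U,f \right)} = f - 3 = -3 + f$)
$o{\left(D,T \right)} = -3 + T$
$J{\left(X \right)} = 18 + \frac{108}{X}$ ($J{\left(X \right)} = 18 + 3 \frac{6^{2}}{X} = 18 + 3 \frac{36}{X} = 18 + \frac{108}{X}$)
$J{\left(37 \right)} o{\left(-8,-20 \right)} = \left(18 + \frac{108}{37}\right) \left(-3 - 20\right) = \left(18 + 108 \cdot \frac{1}{37}\right) \left(-23\right) = \left(18 + \frac{108}{37}\right) \left(-23\right) = \frac{774}{37} \left(-23\right) = - \frac{17802}{37}$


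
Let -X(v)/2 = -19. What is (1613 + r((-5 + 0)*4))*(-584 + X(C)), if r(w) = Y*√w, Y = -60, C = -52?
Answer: -880698 + 65520*I*√5 ≈ -8.807e+5 + 1.4651e+5*I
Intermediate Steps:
X(v) = 38 (X(v) = -2*(-19) = 38)
r(w) = -60*√w
(1613 + r((-5 + 0)*4))*(-584 + X(C)) = (1613 - 60*2*√(-5 + 0))*(-584 + 38) = (1613 - 60*2*I*√5)*(-546) = (1613 - 120*I*√5)*(-546) = -880698 + 65520*I*√5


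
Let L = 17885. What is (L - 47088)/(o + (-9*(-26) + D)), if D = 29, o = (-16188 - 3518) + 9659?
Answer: 29203/9784 ≈ 2.9848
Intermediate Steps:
o = -10047 (o = -19706 + 9659 = -10047)
(L - 47088)/(o + (-9*(-26) + D)) = (17885 - 47088)/(-10047 + (-9*(-26) + 29)) = -29203/(-10047 + (234 + 29)) = -29203/(-10047 + 263) = -29203/(-9784) = -29203*(-1/9784) = 29203/9784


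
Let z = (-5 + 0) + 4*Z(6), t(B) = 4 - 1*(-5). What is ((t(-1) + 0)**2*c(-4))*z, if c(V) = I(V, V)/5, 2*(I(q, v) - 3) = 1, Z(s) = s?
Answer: 10773/10 ≈ 1077.3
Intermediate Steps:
I(q, v) = 7/2 (I(q, v) = 3 + (1/2)*1 = 3 + 1/2 = 7/2)
t(B) = 9 (t(B) = 4 + 5 = 9)
c(V) = 7/10 (c(V) = (7/2)/5 = (7/2)*(1/5) = 7/10)
z = 19 (z = (-5 + 0) + 4*6 = -5 + 24 = 19)
((t(-1) + 0)**2*c(-4))*z = ((9 + 0)**2*(7/10))*19 = (9**2*(7/10))*19 = (81*(7/10))*19 = (567/10)*19 = 10773/10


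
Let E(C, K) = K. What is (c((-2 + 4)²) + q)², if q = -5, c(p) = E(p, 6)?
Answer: 1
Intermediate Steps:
c(p) = 6
(c((-2 + 4)²) + q)² = (6 - 5)² = 1² = 1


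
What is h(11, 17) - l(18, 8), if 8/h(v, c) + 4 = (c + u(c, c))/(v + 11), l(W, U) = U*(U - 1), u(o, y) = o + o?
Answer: -2248/37 ≈ -60.757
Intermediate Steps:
u(o, y) = 2*o
l(W, U) = U*(-1 + U)
h(v, c) = 8/(-4 + 3*c/(11 + v)) (h(v, c) = 8/(-4 + (c + 2*c)/(v + 11)) = 8/(-4 + (3*c)/(11 + v)) = 8/(-4 + 3*c/(11 + v)))
h(11, 17) - l(18, 8) = 8*(11 + 11)/(-44 - 4*11 + 3*17) - 8*(-1 + 8) = 8*22/(-44 - 44 + 51) - 8*7 = 8*22/(-37) - 1*56 = 8*(-1/37)*22 - 56 = -176/37 - 56 = -2248/37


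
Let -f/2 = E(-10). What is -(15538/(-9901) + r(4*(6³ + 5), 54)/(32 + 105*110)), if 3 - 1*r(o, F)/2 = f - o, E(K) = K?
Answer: 81396391/57336691 ≈ 1.4196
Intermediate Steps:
f = 20 (f = -2*(-10) = 20)
r(o, F) = -34 + 2*o (r(o, F) = 6 - 2*(20 - o) = 6 + (-40 + 2*o) = -34 + 2*o)
-(15538/(-9901) + r(4*(6³ + 5), 54)/(32 + 105*110)) = -(15538/(-9901) + (-34 + 2*(4*(6³ + 5)))/(32 + 105*110)) = -(15538*(-1/9901) + (-34 + 2*(4*(216 + 5)))/(32 + 11550)) = -(-15538/9901 + (-34 + 2*(4*221))/11582) = -(-15538/9901 + (-34 + 2*884)*(1/11582)) = -(-15538/9901 + (-34 + 1768)*(1/11582)) = -(-15538/9901 + 1734*(1/11582)) = -(-15538/9901 + 867/5791) = -1*(-81396391/57336691) = 81396391/57336691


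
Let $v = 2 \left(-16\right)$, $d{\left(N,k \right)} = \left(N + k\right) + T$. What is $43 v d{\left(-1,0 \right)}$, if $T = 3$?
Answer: $-2752$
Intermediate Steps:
$d{\left(N,k \right)} = 3 + N + k$ ($d{\left(N,k \right)} = \left(N + k\right) + 3 = 3 + N + k$)
$v = -32$
$43 v d{\left(-1,0 \right)} = 43 \left(-32\right) \left(3 - 1 + 0\right) = \left(-1376\right) 2 = -2752$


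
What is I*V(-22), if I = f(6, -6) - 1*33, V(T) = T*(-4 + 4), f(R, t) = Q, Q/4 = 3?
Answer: 0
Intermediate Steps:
Q = 12 (Q = 4*3 = 12)
f(R, t) = 12
V(T) = 0 (V(T) = T*0 = 0)
I = -21 (I = 12 - 1*33 = 12 - 33 = -21)
I*V(-22) = -21*0 = 0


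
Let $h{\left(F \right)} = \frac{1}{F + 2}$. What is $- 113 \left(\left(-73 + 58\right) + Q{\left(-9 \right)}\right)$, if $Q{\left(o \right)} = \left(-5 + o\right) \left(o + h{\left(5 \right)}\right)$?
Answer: $-12317$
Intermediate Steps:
$h{\left(F \right)} = \frac{1}{2 + F}$
$Q{\left(o \right)} = \left(-5 + o\right) \left(\frac{1}{7} + o\right)$ ($Q{\left(o \right)} = \left(-5 + o\right) \left(o + \frac{1}{2 + 5}\right) = \left(-5 + o\right) \left(o + \frac{1}{7}\right) = \left(-5 + o\right) \left(\frac{1}{7} + o\right)$)
$- 113 \left(\left(-73 + 58\right) + Q{\left(-9 \right)}\right) = - 113 \left(\left(-73 + 58\right) - \left(-43 - 81\right)\right) = - 113 \left(-15 + \left(- \frac{5}{7} + 81 + \frac{306}{7}\right)\right) = - 113 \left(-15 + 124\right) = \left(-113\right) 109 = -12317$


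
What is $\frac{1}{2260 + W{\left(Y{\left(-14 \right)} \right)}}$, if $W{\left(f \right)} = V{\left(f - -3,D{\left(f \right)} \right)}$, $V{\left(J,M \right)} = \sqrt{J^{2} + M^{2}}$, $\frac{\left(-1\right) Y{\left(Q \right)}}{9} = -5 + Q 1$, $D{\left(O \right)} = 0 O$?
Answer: $\frac{1}{2434} \approx 0.00041085$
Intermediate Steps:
$D{\left(O \right)} = 0$
$Y{\left(Q \right)} = 45 - 9 Q$ ($Y{\left(Q \right)} = - 9 \left(-5 + Q 1\right) = - 9 \left(-5 + Q\right) = 45 - 9 Q$)
$W{\left(f \right)} = \sqrt{\left(3 + f\right)^{2}}$ ($W{\left(f \right)} = \sqrt{\left(f - -3\right)^{2} + 0^{2}} = \sqrt{\left(f + 3\right)^{2} + 0} = \sqrt{\left(3 + f\right)^{2} + 0} = \sqrt{\left(3 + f\right)^{2}}$)
$\frac{1}{2260 + W{\left(Y{\left(-14 \right)} \right)}} = \frac{1}{2260 + \sqrt{\left(3 + \left(45 - -126\right)\right)^{2}}} = \frac{1}{2260 + \sqrt{\left(3 + \left(45 + 126\right)\right)^{2}}} = \frac{1}{2260 + \sqrt{\left(3 + 171\right)^{2}}} = \frac{1}{2260 + \sqrt{174^{2}}} = \frac{1}{2260 + \sqrt{30276}} = \frac{1}{2260 + 174} = \frac{1}{2434}$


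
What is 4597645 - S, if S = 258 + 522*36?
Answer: 4578595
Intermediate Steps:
S = 19050 (S = 258 + 18792 = 19050)
4597645 - S = 4597645 - 1*19050 = 4597645 - 19050 = 4578595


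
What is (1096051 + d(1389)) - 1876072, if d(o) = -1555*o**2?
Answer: -3000874176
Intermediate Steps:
(1096051 + d(1389)) - 1876072 = (1096051 - 1555*1389**2) - 1876072 = (1096051 - 1555*1929321) - 1876072 = (1096051 - 3000094155) - 1876072 = -2998998104 - 1876072 = -3000874176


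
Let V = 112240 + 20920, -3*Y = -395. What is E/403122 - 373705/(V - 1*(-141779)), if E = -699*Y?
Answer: -5675894125/3575289018 ≈ -1.5875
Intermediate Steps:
Y = 395/3 (Y = -⅓*(-395) = 395/3 ≈ 131.67)
E = -92035 (E = -699*395/3 = -92035)
V = 133160
E/403122 - 373705/(V - 1*(-141779)) = -92035/403122 - 373705/(133160 - 1*(-141779)) = -92035*1/403122 - 373705/(133160 + 141779) = -92035/403122 - 373705/274939 = -92035/403122 - 373705*1/274939 = -92035/403122 - 12055/8869 = -5675894125/3575289018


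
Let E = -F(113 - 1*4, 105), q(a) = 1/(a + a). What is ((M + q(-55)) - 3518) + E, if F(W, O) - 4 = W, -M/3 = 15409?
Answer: -5484381/110 ≈ -49858.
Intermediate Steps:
M = -46227 (M = -3*15409 = -46227)
F(W, O) = 4 + W
q(a) = 1/(2*a)
E = -113 (E = -(4 + (113 - 1*4)) = -(4 + (113 - 4)) = -(4 + 109) = -1*113 = -113)
((M + q(-55)) - 3518) + E = ((-46227 + (½)/(-55)) - 3518) - 113 = ((-46227 + (½)*(-1/55)) - 3518) - 113 = ((-46227 - 1/110) - 3518) - 113 = (-5084971/110 - 3518) - 113 = -5471951/110 - 113 = -5484381/110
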